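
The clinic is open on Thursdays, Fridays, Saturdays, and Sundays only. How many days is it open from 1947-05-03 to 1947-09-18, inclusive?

79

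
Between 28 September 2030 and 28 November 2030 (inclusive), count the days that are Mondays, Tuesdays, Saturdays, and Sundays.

28 September 2030 is a Saturday.
The range spans 62 days (inclusive of both endpoints).
62 = 7 × 8 + 6, so there are 8 full weeks plus 6 extra days.
Each full week contributes 4 days from the set (Mon, Tue, Sat, Sun): 8 × 4 = 32.
The 6 extra days are Saturday, Sunday, Monday, Tuesday, Wednesday, Thursday — 4 of them qualify.
Total: 32 + 4 = 36.

36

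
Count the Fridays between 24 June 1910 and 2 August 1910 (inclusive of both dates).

6

24 June 1910 is a Friday.
That's 40 days from start to end, counting both.
40 = 7 × 5 + 5, so there are 5 full weeks plus 5 extra days.
Each full week contributes one Friday: 5 so far.
The 5 extra days are Fri, Sat, Sun, Mon, Tue — 1 of them qualifies.
Total: 5 + 1 = 6.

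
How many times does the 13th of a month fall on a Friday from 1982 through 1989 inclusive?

Friday-the-13ths by year:
1982: Aug
1983: May
1984: Jan, Apr, Jul
1985: Sep, Dec
1986: Jun
1987: Feb, Mar, Nov
1988: May
1989: Jan, Oct

14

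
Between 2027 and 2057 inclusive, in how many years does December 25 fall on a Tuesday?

Day of week of December 25 in each year:
2027: Sat, 2028: Mon, 2029: Tue ✓, 2030: Wed, 2031: Thu, 2032: Sat, 2033: Sun, 2034: Mon, 2035: Tue ✓, 2036: Thu, 2037: Fri, 2038: Sat, 2039: Sun, 2040: Tue ✓, 2041: Wed, 2042: Thu, 2043: Fri, 2044: Sun, 2045: Mon, 2046: Tue ✓, 2047: Wed, 2048: Fri, 2049: Sat, 2050: Sun, 2051: Mon, 2052: Wed, 2053: Thu, 2054: Fri, 2055: Sat, 2056: Mon, 2057: Tue ✓
Tuesdays: 2029, 2035, 2040, 2046, 2057.

5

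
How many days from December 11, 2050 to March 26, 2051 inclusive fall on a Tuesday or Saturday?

December 11, 2050 is a Sunday.
From December 11, 2050 to March 26, 2051 is 106 days inclusive.
106 = 7 × 15 + 1, so there are 15 full weeks plus 1 extra day.
Each full week contributes 2 days from the set (Tue, Sat): 15 × 2 = 30.
The 1 extra day is Sun — none qualify.
Total: 30 + 0 = 30.

30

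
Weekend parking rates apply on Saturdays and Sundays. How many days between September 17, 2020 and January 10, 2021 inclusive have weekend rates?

September 17, 2020 is a Thursday.
That's 116 days from start to end, counting both.
116 = 7 × 16 + 4, so there are 16 full weeks plus 4 extra days.
Each full week contributes 2 weekend days (Sat, Sun): 16 × 2 = 32.
The 4 extra days are Thursday, Friday, Saturday, Sunday — 2 of them qualify.
Total: 32 + 2 = 34.

34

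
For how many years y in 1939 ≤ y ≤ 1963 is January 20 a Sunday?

Day of week of January 20 in each year:
1939: Fri, 1940: Sat, 1941: Mon, 1942: Tue, 1943: Wed, 1944: Thu, 1945: Sat, 1946: Sun ✓, 1947: Mon, 1948: Tue, 1949: Thu, 1950: Fri, 1951: Sat, 1952: Sun ✓, 1953: Tue, 1954: Wed, 1955: Thu, 1956: Fri, 1957: Sun ✓, 1958: Mon, 1959: Tue, 1960: Wed, 1961: Fri, 1962: Sat, 1963: Sun ✓
Sundays: 1946, 1952, 1957, 1963.

4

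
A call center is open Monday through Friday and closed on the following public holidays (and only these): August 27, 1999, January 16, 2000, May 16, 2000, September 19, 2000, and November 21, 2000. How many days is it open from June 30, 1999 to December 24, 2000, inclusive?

384

June 30, 1999 is a Wednesday.
From June 30, 1999 to December 24, 2000 is 544 days inclusive.
544 = 7 × 77 + 5, so there are 77 full weeks plus 5 extra days.
Each full week contributes 5 weekdays (Mon–Fri): 77 × 5 = 385.
The 5 extra days are Wed, Thu, Fri, Sat, Sun — 3 of them qualify.
Total: 385 + 3 = 388.
Holidays: August 27, 1999 (Fri); January 16, 2000 (Sun); May 16, 2000 (Tue); September 19, 2000 (Tue); November 21, 2000 (Tue).
4 of the 5 holidays fall on weekdays; the rest are weekends and were already excluded.
Business days: 388 − 4 = 384.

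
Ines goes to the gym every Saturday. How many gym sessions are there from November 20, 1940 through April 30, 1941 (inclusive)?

November 20, 1940 is a Wednesday.
The range spans 162 days (inclusive of both endpoints).
162 = 7 × 23 + 1, so there are 23 full weeks plus 1 extra day.
Each full week contributes one Saturday: 23 so far.
The 1 extra day is Wednesday — none qualify.
Total: 23 + 0 = 23.

23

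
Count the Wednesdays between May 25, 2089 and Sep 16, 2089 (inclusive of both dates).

May 25, 2089 is a Wednesday.
From May 25, 2089 to Sep 16, 2089 is 115 days inclusive.
115 = 7 × 16 + 3, so there are 16 full weeks plus 3 extra days.
Each full week contributes one Wednesday: 16 so far.
The 3 extra days are Wednesday, Thursday, Friday — 1 of them qualifies.
Total: 16 + 1 = 17.

17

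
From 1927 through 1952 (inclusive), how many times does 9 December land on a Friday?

Day of week of December 9 in each year:
1927: Fri ✓, 1928: Sun, 1929: Mon, 1930: Tue, 1931: Wed, 1932: Fri ✓, 1933: Sat, 1934: Sun, 1935: Mon, 1936: Wed, 1937: Thu, 1938: Fri ✓, 1939: Sat, 1940: Mon, 1941: Tue, 1942: Wed, 1943: Thu, 1944: Sat, 1945: Sun, 1946: Mon, 1947: Tue, 1948: Thu, 1949: Fri ✓, 1950: Sat, 1951: Sun, 1952: Tue
Fridays: 1927, 1932, 1938, 1949.

4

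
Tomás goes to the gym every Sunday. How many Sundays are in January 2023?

5

Jan 1, 2023 is a Sunday.
From Jan 1, 2023 to Jan 31, 2023 is 31 days inclusive.
31 = 7 × 4 + 3, so there are 4 full weeks plus 3 extra days.
Each full week contributes one Sunday: 4 so far.
The 3 extra days are Sunday, Monday, Tuesday — 1 of them qualifies.
Total: 4 + 1 = 5.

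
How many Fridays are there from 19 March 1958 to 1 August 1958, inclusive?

20

19 March 1958 is a Wednesday.
From 19 March 1958 to 1 August 1958 is 136 days inclusive.
136 = 7 × 19 + 3, so there are 19 full weeks plus 3 extra days.
Each full week contributes one Friday: 19 so far.
The 3 extra days are Wednesday, Thursday, Friday — 1 of them qualifies.
Total: 19 + 1 = 20.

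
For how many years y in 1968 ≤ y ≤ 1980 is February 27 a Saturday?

1

Day of week of February 27 in each year:
1968: Tue, 1969: Thu, 1970: Fri, 1971: Sat ✓, 1972: Sun, 1973: Tue, 1974: Wed, 1975: Thu, 1976: Fri, 1977: Sun, 1978: Mon, 1979: Tue, 1980: Wed
Saturdays: 1971.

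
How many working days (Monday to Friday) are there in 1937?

January 1, 1937 is a Friday.
That's 365 days from start to end, counting both.
365 = 7 × 52 + 1, so there are 52 full weeks plus 1 extra day.
Each full week contributes 5 weekdays (Mon–Fri): 52 × 5 = 260.
The 1 extra day is Fri — 1 of them qualifies.
Total: 260 + 1 = 261.

261 weekdays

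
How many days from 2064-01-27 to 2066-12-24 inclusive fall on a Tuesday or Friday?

304

2064-01-27 is a Sunday.
That's 1063 days from start to end, counting both.
1063 = 7 × 151 + 6, so there are 151 full weeks plus 6 extra days.
Each full week contributes 2 days from the set (Tue, Fri): 151 × 2 = 302.
The 6 extra days are Sunday, Monday, Tuesday, Wednesday, Thursday, Friday — 2 of them qualify.
Total: 302 + 2 = 304.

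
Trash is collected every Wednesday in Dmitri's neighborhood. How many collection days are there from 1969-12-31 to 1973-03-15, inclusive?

168

1969-12-31 is a Wednesday.
That's 1171 days from start to end, counting both.
1171 = 7 × 167 + 2, so there are 167 full weeks plus 2 extra days.
Each full week contributes one Wednesday: 167 so far.
The 2 extra days are Wednesday, Thursday — 1 of them qualifies.
Total: 167 + 1 = 168.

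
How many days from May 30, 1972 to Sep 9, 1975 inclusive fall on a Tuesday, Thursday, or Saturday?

May 30, 1972 is a Tuesday.
From May 30, 1972 to Sep 9, 1975 is 1198 days inclusive.
1198 = 7 × 171 + 1, so there are 171 full weeks plus 1 extra day.
Each full week contributes 3 days from the set (Tue, Thu, Sat): 171 × 3 = 513.
The 1 extra day is Tuesday — 1 of them qualifies.
Total: 513 + 1 = 514.

514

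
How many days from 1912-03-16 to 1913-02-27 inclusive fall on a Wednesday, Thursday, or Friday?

149

1912-03-16 is a Saturday.
From 1912-03-16 to 1913-02-27 is 349 days inclusive.
349 = 7 × 49 + 6, so there are 49 full weeks plus 6 extra days.
Each full week contributes 3 days from the set (Wed, Thu, Fri): 49 × 3 = 147.
The 6 extra days are Saturday, Sunday, Monday, Tuesday, Wednesday, Thursday — 2 of them qualify.
Total: 147 + 2 = 149.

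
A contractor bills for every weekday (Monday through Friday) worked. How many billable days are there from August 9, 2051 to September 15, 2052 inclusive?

288

August 9, 2051 is a Wednesday.
The range spans 404 days (inclusive of both endpoints).
404 = 7 × 57 + 5, so there are 57 full weeks plus 5 extra days.
Each full week contributes 5 weekdays (Mon–Fri): 57 × 5 = 285.
The 5 extra days are Wednesday, Thursday, Friday, Saturday, Sunday — 3 of them qualify.
Total: 285 + 3 = 288.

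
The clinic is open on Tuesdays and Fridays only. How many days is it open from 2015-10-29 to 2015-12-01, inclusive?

10

2015-10-29 is a Thursday.
That's 34 days from start to end, counting both.
34 = 7 × 4 + 6, so there are 4 full weeks plus 6 extra days.
Each full week contributes 2 days from the set (Tue, Fri): 4 × 2 = 8.
The 6 extra days are Thursday, Friday, Saturday, Sunday, Monday, Tuesday — 2 of them qualify.
Total: 8 + 2 = 10.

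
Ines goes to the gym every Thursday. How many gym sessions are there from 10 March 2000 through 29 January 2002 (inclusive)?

98

10 March 2000 is a Friday.
From 10 March 2000 to 29 January 2002 is 691 days inclusive.
691 = 7 × 98 + 5, so there are 98 full weeks plus 5 extra days.
Each full week contributes one Thursday: 98 so far.
The 5 extra days are Fri, Sat, Sun, Mon, Tue — none qualify.
Total: 98 + 0 = 98.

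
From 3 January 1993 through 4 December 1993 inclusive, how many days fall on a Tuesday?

48

3 January 1993 is a Sunday.
The range spans 336 days (inclusive of both endpoints).
336 = 7 × 48, so the span is exactly 48 full weeks.
Each full week contributes one Tuesday: 48 so far.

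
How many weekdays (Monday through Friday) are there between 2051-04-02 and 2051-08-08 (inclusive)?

2051-04-02 is a Sunday.
That's 129 days from start to end, counting both.
129 = 7 × 18 + 3, so there are 18 full weeks plus 3 extra days.
Each full week contributes 5 weekdays (Mon–Fri): 18 × 5 = 90.
The 3 extra days are Sun, Mon, Tue — 2 of them qualify.
Total: 90 + 2 = 92.

92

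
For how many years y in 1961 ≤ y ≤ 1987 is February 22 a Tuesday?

Day of week of February 22 in each year:
1961: Wed, 1962: Thu, 1963: Fri, 1964: Sat, 1965: Mon, 1966: Tue ✓, 1967: Wed, 1968: Thu, 1969: Sat, 1970: Sun, 1971: Mon, 1972: Tue ✓, 1973: Thu, 1974: Fri, 1975: Sat, 1976: Sun, 1977: Tue ✓, 1978: Wed, 1979: Thu, 1980: Fri, 1981: Sun, 1982: Mon, 1983: Tue ✓, 1984: Wed, 1985: Fri, 1986: Sat, 1987: Sun
Tuesdays: 1966, 1972, 1977, 1983.

4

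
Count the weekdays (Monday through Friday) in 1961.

260

1 January 1961 is a Sunday.
From 1 January 1961 to 31 December 1961 is 365 days inclusive.
365 = 7 × 52 + 1, so there are 52 full weeks plus 1 extra day.
Each full week contributes 5 weekdays (Mon–Fri): 52 × 5 = 260.
The 1 extra day is Sun — none qualify.
Total: 260 + 0 = 260.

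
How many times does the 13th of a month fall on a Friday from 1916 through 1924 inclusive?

Friday-the-13ths by year:
1916: Oct
1917: Apr, Jul
1918: Sep, Dec
1919: Jun
1920: Feb, Aug
1921: May
1922: Jan, Oct
1923: Apr, Jul
1924: Jun

14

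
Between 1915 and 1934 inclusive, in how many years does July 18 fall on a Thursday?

Day of week of July 18 in each year:
1915: Sun, 1916: Tue, 1917: Wed, 1918: Thu ✓, 1919: Fri, 1920: Sun, 1921: Mon, 1922: Tue, 1923: Wed, 1924: Fri, 1925: Sat, 1926: Sun, 1927: Mon, 1928: Wed, 1929: Thu ✓, 1930: Fri, 1931: Sat, 1932: Mon, 1933: Tue, 1934: Wed
Thursdays: 1918, 1929.

2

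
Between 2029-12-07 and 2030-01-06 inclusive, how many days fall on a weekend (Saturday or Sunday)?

10

2029-12-07 is a Friday.
The range spans 31 days (inclusive of both endpoints).
31 = 7 × 4 + 3, so there are 4 full weeks plus 3 extra days.
Each full week contributes 2 weekend days (Sat, Sun): 4 × 2 = 8.
The 3 extra days are Friday, Saturday, Sunday — 2 of them qualify.
Total: 8 + 2 = 10.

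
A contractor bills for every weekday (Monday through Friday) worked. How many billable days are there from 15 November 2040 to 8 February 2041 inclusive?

15 November 2040 is a Thursday.
The range spans 86 days (inclusive of both endpoints).
86 = 7 × 12 + 2, so there are 12 full weeks plus 2 extra days.
Each full week contributes 5 weekdays (Mon–Fri): 12 × 5 = 60.
The 2 extra days are Thu, Fri — 2 of them qualify.
Total: 60 + 2 = 62.

62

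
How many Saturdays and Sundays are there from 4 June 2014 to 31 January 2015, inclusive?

69

4 June 2014 is a Wednesday.
That's 242 days from start to end, counting both.
242 = 7 × 34 + 4, so there are 34 full weeks plus 4 extra days.
Each full week contributes 2 weekend days (Sat, Sun): 34 × 2 = 68.
The 4 extra days are Wed, Thu, Fri, Sat — 1 of them qualifies.
Total: 68 + 1 = 69.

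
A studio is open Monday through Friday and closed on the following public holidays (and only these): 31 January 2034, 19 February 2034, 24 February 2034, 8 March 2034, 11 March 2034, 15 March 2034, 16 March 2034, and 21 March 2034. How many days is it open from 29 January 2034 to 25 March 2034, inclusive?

29 January 2034 is a Sunday.
That's 56 days from start to end, counting both.
56 = 7 × 8, so the span is exactly 8 full weeks.
Each full week contributes 5 weekdays (Mon–Fri): 8 × 5 = 40.
Total: 40.
Holidays: 31 January 2034 (Tue); 19 February 2034 (Sun); 24 February 2034 (Fri); 8 March 2034 (Wed); 11 March 2034 (Sat); 15 March 2034 (Wed); 16 March 2034 (Thu); 21 March 2034 (Tue).
6 of the 8 holidays fall on weekdays; the rest are weekends and were already excluded.
Business days: 40 − 6 = 34.

34 working days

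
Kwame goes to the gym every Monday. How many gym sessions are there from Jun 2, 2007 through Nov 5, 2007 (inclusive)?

Jun 2, 2007 is a Saturday.
That's 157 days from start to end, counting both.
157 = 7 × 22 + 3, so there are 22 full weeks plus 3 extra days.
Each full week contributes one Monday: 22 so far.
The 3 extra days are Sat, Sun, Mon — 1 of them qualifies.
Total: 22 + 1 = 23.

23 Mondays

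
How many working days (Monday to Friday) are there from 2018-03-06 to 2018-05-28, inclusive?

60 weekdays

2018-03-06 is a Tuesday.
From 2018-03-06 to 2018-05-28 is 84 days inclusive.
84 = 7 × 12, so the span is exactly 12 full weeks.
Each full week contributes 5 weekdays (Mon–Fri): 12 × 5 = 60.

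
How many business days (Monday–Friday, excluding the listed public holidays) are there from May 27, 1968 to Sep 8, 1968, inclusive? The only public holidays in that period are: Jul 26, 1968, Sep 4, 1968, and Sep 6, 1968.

May 27, 1968 is a Monday.
From May 27, 1968 to Sep 8, 1968 is 105 days inclusive.
105 = 7 × 15, so the span is exactly 15 full weeks.
Each full week contributes 5 weekdays (Mon–Fri): 15 × 5 = 75.
Total: 75.
Holidays: Jul 26, 1968 (Fri); Sep 4, 1968 (Wed); Sep 6, 1968 (Fri).
All 3 holidays fall on weekdays, so subtract 3.
Business days: 75 − 3 = 72.

72 business days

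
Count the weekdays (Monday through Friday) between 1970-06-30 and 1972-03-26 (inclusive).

1970-06-30 is a Tuesday.
From 1970-06-30 to 1972-03-26 is 636 days inclusive.
636 = 7 × 90 + 6, so there are 90 full weeks plus 6 extra days.
Each full week contributes 5 weekdays (Mon–Fri): 90 × 5 = 450.
The 6 extra days are Tue, Wed, Thu, Fri, Sat, Sun — 4 of them qualify.
Total: 450 + 4 = 454.

454 weekdays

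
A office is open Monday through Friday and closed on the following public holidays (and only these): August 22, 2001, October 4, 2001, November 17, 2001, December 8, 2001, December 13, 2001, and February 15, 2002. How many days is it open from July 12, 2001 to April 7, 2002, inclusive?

July 12, 2001 is a Thursday.
From July 12, 2001 to April 7, 2002 is 270 days inclusive.
270 = 7 × 38 + 4, so there are 38 full weeks plus 4 extra days.
Each full week contributes 5 weekdays (Mon–Fri): 38 × 5 = 190.
The 4 extra days are Thursday, Friday, Saturday, Sunday — 2 of them qualify.
Total: 190 + 2 = 192.
Holidays: August 22, 2001 (Wed); October 4, 2001 (Thu); November 17, 2001 (Sat); December 8, 2001 (Sat); December 13, 2001 (Thu); February 15, 2002 (Fri).
4 of the 6 holidays fall on weekdays; the rest are weekends and were already excluded.
Business days: 192 − 4 = 188.

188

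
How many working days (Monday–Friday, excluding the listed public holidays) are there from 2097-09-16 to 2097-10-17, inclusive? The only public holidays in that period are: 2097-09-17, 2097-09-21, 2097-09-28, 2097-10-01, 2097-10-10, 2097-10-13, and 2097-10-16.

2097-09-16 is a Monday.
That's 32 days from start to end, counting both.
32 = 7 × 4 + 4, so there are 4 full weeks plus 4 extra days.
Each full week contributes 5 weekdays (Mon–Fri): 4 × 5 = 20.
The 4 extra days are Mon, Tue, Wed, Thu — 4 of them qualify.
Total: 20 + 4 = 24.
Holidays: 2097-09-17 (Tue); 2097-09-21 (Sat); 2097-09-28 (Sat); 2097-10-01 (Tue); 2097-10-10 (Thu); 2097-10-13 (Sun); 2097-10-16 (Wed).
4 of the 7 holidays fall on weekdays; the rest are weekends and were already excluded.
Business days: 24 − 4 = 20.

20 working days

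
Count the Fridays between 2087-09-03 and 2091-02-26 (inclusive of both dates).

2087-09-03 is a Wednesday.
The range spans 1273 days (inclusive of both endpoints).
1273 = 7 × 181 + 6, so there are 181 full weeks plus 6 extra days.
Each full week contributes one Friday: 181 so far.
The 6 extra days are Wed, Thu, Fri, Sat, Sun, Mon — 1 of them qualifies.
Total: 181 + 1 = 182.

182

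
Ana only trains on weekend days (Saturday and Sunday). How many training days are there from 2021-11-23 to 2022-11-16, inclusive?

102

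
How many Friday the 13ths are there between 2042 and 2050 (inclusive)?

Friday-the-13ths by year:
2042: Jun
2043: Feb, Mar, Nov
2044: May
2045: Jan, Oct
2046: Apr, Jul
2047: Sep, Dec
2048: Mar, Nov
2049: Aug
2050: May

15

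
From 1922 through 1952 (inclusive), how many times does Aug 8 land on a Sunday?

4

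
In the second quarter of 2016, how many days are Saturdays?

Apr 1, 2016 is a Friday.
That's 91 days from start to end, counting both.
91 = 7 × 13, so the span is exactly 13 full weeks.
Each full week contributes one Saturday: 13 so far.
Total: 13.

13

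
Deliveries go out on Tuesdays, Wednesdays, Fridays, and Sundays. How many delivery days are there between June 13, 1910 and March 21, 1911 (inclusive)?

161

June 13, 1910 is a Monday.
That's 282 days from start to end, counting both.
282 = 7 × 40 + 2, so there are 40 full weeks plus 2 extra days.
Each full week contributes 4 days from the set (Tue, Wed, Fri, Sun): 40 × 4 = 160.
The 2 extra days are Monday, Tuesday — 1 of them qualifies.
Total: 160 + 1 = 161.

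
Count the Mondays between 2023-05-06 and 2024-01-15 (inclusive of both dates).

37

2023-05-06 is a Saturday.
From 2023-05-06 to 2024-01-15 is 255 days inclusive.
255 = 7 × 36 + 3, so there are 36 full weeks plus 3 extra days.
Each full week contributes one Monday: 36 so far.
The 3 extra days are Saturday, Sunday, Monday — 1 of them qualifies.
Total: 36 + 1 = 37.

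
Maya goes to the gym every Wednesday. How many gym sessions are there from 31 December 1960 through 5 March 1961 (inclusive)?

9

31 December 1960 is a Saturday.
That's 65 days from start to end, counting both.
65 = 7 × 9 + 2, so there are 9 full weeks plus 2 extra days.
Each full week contributes one Wednesday: 9 so far.
The 2 extra days are Saturday, Sunday — none qualify.
Total: 9 + 0 = 9.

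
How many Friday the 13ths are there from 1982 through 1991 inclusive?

18

Friday-the-13ths by year:
1982: Aug
1983: May
1984: Jan, Apr, Jul
1985: Sep, Dec
1986: Jun
1987: Feb, Mar, Nov
1988: May
1989: Jan, Oct
1990: Apr, Jul
1991: Sep, Dec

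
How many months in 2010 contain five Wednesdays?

A month has five Wednesdays exactly when Wednesday falls within its first (length − 28) days.
Jan: 31 days, starts Fri → 5 of Fri, Sat, Sun
Feb: 28 days, starts Mon → 5 of (none)
Mar: 31 days, starts Mon → 5 of Mon, Tue, Wed ✓
Apr: 30 days, starts Thu → 5 of Thu, Fri
May: 31 days, starts Sat → 5 of Sat, Sun, Mon
Jun: 30 days, starts Tue → 5 of Tue, Wed ✓
Jul: 31 days, starts Thu → 5 of Thu, Fri, Sat
Aug: 31 days, starts Sun → 5 of Sun, Mon, Tue
Sep: 30 days, starts Wed → 5 of Wed, Thu ✓
Oct: 31 days, starts Fri → 5 of Fri, Sat, Sun
Nov: 30 days, starts Mon → 5 of Mon, Tue
Dec: 31 days, starts Wed → 5 of Wed, Thu, Fri ✓
Months with five Wednesdays: Mar, Jun, Sep, Dec.

4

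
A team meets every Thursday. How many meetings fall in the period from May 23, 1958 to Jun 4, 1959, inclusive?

May 23, 1958 is a Friday.
That's 378 days from start to end, counting both.
378 = 7 × 54, so the span is exactly 54 full weeks.
Each full week contributes one Thursday: 54 so far.

54 Thursdays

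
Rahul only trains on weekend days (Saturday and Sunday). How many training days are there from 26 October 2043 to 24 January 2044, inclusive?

26 October 2043 is a Monday.
That's 91 days from start to end, counting both.
91 = 7 × 13, so the span is exactly 13 full weeks.
Each full week contributes 2 weekend days (Sat, Sun): 13 × 2 = 26.
Total: 26.

26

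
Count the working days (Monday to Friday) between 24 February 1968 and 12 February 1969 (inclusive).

24 February 1968 is a Saturday.
The range spans 355 days (inclusive of both endpoints).
355 = 7 × 50 + 5, so there are 50 full weeks plus 5 extra days.
Each full week contributes 5 weekdays (Mon–Fri): 50 × 5 = 250.
The 5 extra days are Sat, Sun, Mon, Tue, Wed — 3 of them qualify.
Total: 250 + 3 = 253.

253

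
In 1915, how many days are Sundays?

52

1915-01-01 is a Friday.
From 1915-01-01 to 1915-12-31 is 365 days inclusive.
365 = 7 × 52 + 1, so there are 52 full weeks plus 1 extra day.
Each full week contributes one Sunday: 52 so far.
The 1 extra day is Fri — none qualify.
Total: 52 + 0 = 52.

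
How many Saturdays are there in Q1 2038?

13

January 1, 2038 is a Friday.
From January 1, 2038 to March 31, 2038 is 90 days inclusive.
90 = 7 × 12 + 6, so there are 12 full weeks plus 6 extra days.
Each full week contributes one Saturday: 12 so far.
The 6 extra days are Fri, Sat, Sun, Mon, Tue, Wed — 1 of them qualifies.
Total: 12 + 1 = 13.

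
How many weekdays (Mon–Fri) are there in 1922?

1 January 1922 is a Sunday.
From 1 January 1922 to 31 December 1922 is 365 days inclusive.
365 = 7 × 52 + 1, so there are 52 full weeks plus 1 extra day.
Each full week contributes 5 weekdays (Mon–Fri): 52 × 5 = 260.
The 1 extra day is Sun — none qualify.
Total: 260 + 0 = 260.

260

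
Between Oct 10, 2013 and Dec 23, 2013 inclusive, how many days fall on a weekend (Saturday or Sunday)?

Oct 10, 2013 is a Thursday.
From Oct 10, 2013 to Dec 23, 2013 is 75 days inclusive.
75 = 7 × 10 + 5, so there are 10 full weeks plus 5 extra days.
Each full week contributes 2 weekend days (Sat, Sun): 10 × 2 = 20.
The 5 extra days are Thu, Fri, Sat, Sun, Mon — 2 of them qualify.
Total: 20 + 2 = 22.

22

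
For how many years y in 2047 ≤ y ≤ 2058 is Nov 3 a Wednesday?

2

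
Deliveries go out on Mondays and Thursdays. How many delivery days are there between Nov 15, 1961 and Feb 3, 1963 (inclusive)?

Nov 15, 1961 is a Wednesday.
That's 446 days from start to end, counting both.
446 = 7 × 63 + 5, so there are 63 full weeks plus 5 extra days.
Each full week contributes 2 days from the set (Mon, Thu): 63 × 2 = 126.
The 5 extra days are Wednesday, Thursday, Friday, Saturday, Sunday — 1 of them qualifies.
Total: 126 + 1 = 127.

127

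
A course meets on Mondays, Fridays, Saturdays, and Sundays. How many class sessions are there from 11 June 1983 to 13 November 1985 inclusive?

11 June 1983 is a Saturday.
From 11 June 1983 to 13 November 1985 is 887 days inclusive.
887 = 7 × 126 + 5, so there are 126 full weeks plus 5 extra days.
Each full week contributes 4 days from the set (Mon, Fri, Sat, Sun): 126 × 4 = 504.
The 5 extra days are Saturday, Sunday, Monday, Tuesday, Wednesday — 3 of them qualify.
Total: 504 + 3 = 507.

507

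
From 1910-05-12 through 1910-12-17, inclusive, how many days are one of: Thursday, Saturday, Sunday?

95

1910-05-12 is a Thursday.
That's 220 days from start to end, counting both.
220 = 7 × 31 + 3, so there are 31 full weeks plus 3 extra days.
Each full week contributes 3 days from the set (Thu, Sat, Sun): 31 × 3 = 93.
The 3 extra days are Thursday, Friday, Saturday — 2 of them qualify.
Total: 93 + 2 = 95.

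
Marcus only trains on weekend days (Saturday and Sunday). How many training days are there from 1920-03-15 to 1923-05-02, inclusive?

1920-03-15 is a Monday.
That's 1144 days from start to end, counting both.
1144 = 7 × 163 + 3, so there are 163 full weeks plus 3 extra days.
Each full week contributes 2 weekend days (Sat, Sun): 163 × 2 = 326.
The 3 extra days are Mon, Tue, Wed — none qualify.
Total: 326 + 0 = 326.

326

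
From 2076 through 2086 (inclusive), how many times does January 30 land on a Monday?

1

Day of week of January 30 in each year:
2076: Thu, 2077: Sat, 2078: Sun, 2079: Mon ✓, 2080: Tue, 2081: Thu, 2082: Fri, 2083: Sat, 2084: Sun, 2085: Tue, 2086: Wed
Mondays: 2079.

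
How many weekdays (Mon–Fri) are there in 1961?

January 1, 1961 is a Sunday.
The range spans 365 days (inclusive of both endpoints).
365 = 7 × 52 + 1, so there are 52 full weeks plus 1 extra day.
Each full week contributes 5 weekdays (Mon–Fri): 52 × 5 = 260.
The 1 extra day is Sunday — none qualify.
Total: 260 + 0 = 260.

260 weekdays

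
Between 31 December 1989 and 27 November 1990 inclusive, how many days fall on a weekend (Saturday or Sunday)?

95

31 December 1989 is a Sunday.
That's 332 days from start to end, counting both.
332 = 7 × 47 + 3, so there are 47 full weeks plus 3 extra days.
Each full week contributes 2 weekend days (Sat, Sun): 47 × 2 = 94.
The 3 extra days are Sunday, Monday, Tuesday — 1 of them qualifies.
Total: 94 + 1 = 95.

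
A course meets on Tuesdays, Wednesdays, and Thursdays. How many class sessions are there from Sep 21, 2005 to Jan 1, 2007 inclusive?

200

Sep 21, 2005 is a Wednesday.
The range spans 468 days (inclusive of both endpoints).
468 = 7 × 66 + 6, so there are 66 full weeks plus 6 extra days.
Each full week contributes 3 days from the set (Tue, Wed, Thu): 66 × 3 = 198.
The 6 extra days are Wed, Thu, Fri, Sat, Sun, Mon — 2 of them qualify.
Total: 198 + 2 = 200.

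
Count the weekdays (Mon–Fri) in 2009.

261 weekdays

January 1, 2009 is a Thursday.
From January 1, 2009 to December 31, 2009 is 365 days inclusive.
365 = 7 × 52 + 1, so there are 52 full weeks plus 1 extra day.
Each full week contributes 5 weekdays (Mon–Fri): 52 × 5 = 260.
The 1 extra day is Thu — 1 of them qualifies.
Total: 260 + 1 = 261.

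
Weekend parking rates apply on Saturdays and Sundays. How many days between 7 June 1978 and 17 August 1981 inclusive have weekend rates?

334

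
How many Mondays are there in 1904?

January 1, 1904 is a Friday.
That's 366 days from start to end, counting both.
366 = 7 × 52 + 2, so there are 52 full weeks plus 2 extra days.
Each full week contributes one Monday: 52 so far.
The 2 extra days are Friday, Saturday — none qualify.
Total: 52 + 0 = 52.

52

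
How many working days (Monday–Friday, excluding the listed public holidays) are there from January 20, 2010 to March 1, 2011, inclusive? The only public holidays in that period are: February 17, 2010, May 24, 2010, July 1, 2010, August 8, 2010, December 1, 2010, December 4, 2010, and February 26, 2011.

286 working days

January 20, 2010 is a Wednesday.
That's 406 days from start to end, counting both.
406 = 7 × 58, so the span is exactly 58 full weeks.
Each full week contributes 5 weekdays (Mon–Fri): 58 × 5 = 290.
Total: 290.
Holidays: February 17, 2010 (Wed); May 24, 2010 (Mon); July 1, 2010 (Thu); August 8, 2010 (Sun); December 1, 2010 (Wed); December 4, 2010 (Sat); February 26, 2011 (Sat).
4 of the 7 holidays fall on weekdays; the rest are weekends and were already excluded.
Business days: 290 − 4 = 286.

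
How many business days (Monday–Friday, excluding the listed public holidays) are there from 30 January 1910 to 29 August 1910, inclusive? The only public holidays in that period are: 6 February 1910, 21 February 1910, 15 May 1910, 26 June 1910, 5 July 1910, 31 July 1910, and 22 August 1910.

30 January 1910 is a Sunday.
That's 212 days from start to end, counting both.
212 = 7 × 30 + 2, so there are 30 full weeks plus 2 extra days.
Each full week contributes 5 weekdays (Mon–Fri): 30 × 5 = 150.
The 2 extra days are Sunday, Monday — 1 of them qualifies.
Total: 150 + 1 = 151.
Holidays: 6 February 1910 (Sun); 21 February 1910 (Mon); 15 May 1910 (Sun); 26 June 1910 (Sun); 5 July 1910 (Tue); 31 July 1910 (Sun); 22 August 1910 (Mon).
3 of the 7 holidays fall on weekdays; the rest are weekends and were already excluded.
Business days: 151 − 3 = 148.

148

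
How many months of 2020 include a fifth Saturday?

4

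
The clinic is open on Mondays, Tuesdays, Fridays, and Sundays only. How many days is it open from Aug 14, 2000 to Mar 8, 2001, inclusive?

118

Aug 14, 2000 is a Monday.
From Aug 14, 2000 to Mar 8, 2001 is 207 days inclusive.
207 = 7 × 29 + 4, so there are 29 full weeks plus 4 extra days.
Each full week contributes 4 days from the set (Mon, Tue, Fri, Sun): 29 × 4 = 116.
The 4 extra days are Monday, Tuesday, Wednesday, Thursday — 2 of them qualify.
Total: 116 + 2 = 118.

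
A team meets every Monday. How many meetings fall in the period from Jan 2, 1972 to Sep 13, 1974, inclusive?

141

Jan 2, 1972 is a Sunday.
From Jan 2, 1972 to Sep 13, 1974 is 986 days inclusive.
986 = 7 × 140 + 6, so there are 140 full weeks plus 6 extra days.
Each full week contributes one Monday: 140 so far.
The 6 extra days are Sunday, Monday, Tuesday, Wednesday, Thursday, Friday — 1 of them qualifies.
Total: 140 + 1 = 141.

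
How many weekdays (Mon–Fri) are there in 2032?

2032-01-01 is a Thursday.
The range spans 366 days (inclusive of both endpoints).
366 = 7 × 52 + 2, so there are 52 full weeks plus 2 extra days.
Each full week contributes 5 weekdays (Mon–Fri): 52 × 5 = 260.
The 2 extra days are Thu, Fri — 2 of them qualify.
Total: 260 + 2 = 262.

262 weekdays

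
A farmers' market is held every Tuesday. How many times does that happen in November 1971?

5

1 November 1971 is a Monday.
From 1 November 1971 to 30 November 1971 is 30 days inclusive.
30 = 7 × 4 + 2, so there are 4 full weeks plus 2 extra days.
Each full week contributes one Tuesday: 4 so far.
The 2 extra days are Monday, Tuesday — 1 of them qualifies.
Total: 4 + 1 = 5.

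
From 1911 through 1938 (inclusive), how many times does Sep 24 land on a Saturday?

4

Day of week of September 24 in each year:
1911: Sun, 1912: Tue, 1913: Wed, 1914: Thu, 1915: Fri, 1916: Sun, 1917: Mon, 1918: Tue, 1919: Wed, 1920: Fri, 1921: Sat ✓, 1922: Sun, 1923: Mon, 1924: Wed, 1925: Thu, 1926: Fri, 1927: Sat ✓, 1928: Mon, 1929: Tue, 1930: Wed, 1931: Thu, 1932: Sat ✓, 1933: Sun, 1934: Mon, 1935: Tue, 1936: Thu, 1937: Fri, 1938: Sat ✓
Saturdays: 1921, 1927, 1932, 1938.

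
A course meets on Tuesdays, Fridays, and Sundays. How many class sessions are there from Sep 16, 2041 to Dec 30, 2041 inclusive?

45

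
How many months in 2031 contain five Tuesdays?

4

A month has five Tuesdays exactly when Tuesday falls within its first (length − 28) days.
Jan: 31 days, starts Wed → 5 of Wed, Thu, Fri
Feb: 28 days, starts Sat → 5 of (none)
Mar: 31 days, starts Sat → 5 of Sat, Sun, Mon
Apr: 30 days, starts Tue → 5 of Tue, Wed ✓
May: 31 days, starts Thu → 5 of Thu, Fri, Sat
Jun: 30 days, starts Sun → 5 of Sun, Mon
Jul: 31 days, starts Tue → 5 of Tue, Wed, Thu ✓
Aug: 31 days, starts Fri → 5 of Fri, Sat, Sun
Sep: 30 days, starts Mon → 5 of Mon, Tue ✓
Oct: 31 days, starts Wed → 5 of Wed, Thu, Fri
Nov: 30 days, starts Sat → 5 of Sat, Sun
Dec: 31 days, starts Mon → 5 of Mon, Tue, Wed ✓
Months with five Tuesdays: Apr, Jul, Sep, Dec.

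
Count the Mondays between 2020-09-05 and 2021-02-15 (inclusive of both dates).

24

2020-09-05 is a Saturday.
From 2020-09-05 to 2021-02-15 is 164 days inclusive.
164 = 7 × 23 + 3, so there are 23 full weeks plus 3 extra days.
Each full week contributes one Monday: 23 so far.
The 3 extra days are Saturday, Sunday, Monday — 1 of them qualifies.
Total: 23 + 1 = 24.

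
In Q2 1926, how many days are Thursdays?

April 1, 1926 is a Thursday.
From April 1, 1926 to June 30, 1926 is 91 days inclusive.
91 = 7 × 13, so the span is exactly 13 full weeks.
Each full week contributes one Thursday: 13 so far.
Total: 13.

13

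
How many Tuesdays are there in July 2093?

4

1 July 2093 is a Wednesday.
From 1 July 2093 to 31 July 2093 is 31 days inclusive.
31 = 7 × 4 + 3, so there are 4 full weeks plus 3 extra days.
Each full week contributes one Tuesday: 4 so far.
The 3 extra days are Wednesday, Thursday, Friday — none qualify.
Total: 4 + 0 = 4.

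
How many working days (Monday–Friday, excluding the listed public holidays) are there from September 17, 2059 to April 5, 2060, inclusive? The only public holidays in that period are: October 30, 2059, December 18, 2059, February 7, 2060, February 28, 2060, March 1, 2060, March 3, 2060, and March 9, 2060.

139

September 17, 2059 is a Wednesday.
From September 17, 2059 to April 5, 2060 is 202 days inclusive.
202 = 7 × 28 + 6, so there are 28 full weeks plus 6 extra days.
Each full week contributes 5 weekdays (Mon–Fri): 28 × 5 = 140.
The 6 extra days are Wed, Thu, Fri, Sat, Sun, Mon — 4 of them qualify.
Total: 140 + 4 = 144.
Holidays: October 30, 2059 (Thu); December 18, 2059 (Thu); February 7, 2060 (Sat); February 28, 2060 (Sat); March 1, 2060 (Mon); March 3, 2060 (Wed); March 9, 2060 (Tue).
5 of the 7 holidays fall on weekdays; the rest are weekends and were already excluded.
Business days: 144 − 5 = 139.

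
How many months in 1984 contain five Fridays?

A month has five Fridays exactly when Friday falls within its first (length − 28) days.
Jan: 31 days, starts Sun → 5 of Sun, Mon, Tue
Feb: 29 days, starts Wed → 5 of Wed
Mar: 31 days, starts Thu → 5 of Thu, Fri, Sat ✓
Apr: 30 days, starts Sun → 5 of Sun, Mon
May: 31 days, starts Tue → 5 of Tue, Wed, Thu
Jun: 30 days, starts Fri → 5 of Fri, Sat ✓
Jul: 31 days, starts Sun → 5 of Sun, Mon, Tue
Aug: 31 days, starts Wed → 5 of Wed, Thu, Fri ✓
Sep: 30 days, starts Sat → 5 of Sat, Sun
Oct: 31 days, starts Mon → 5 of Mon, Tue, Wed
Nov: 30 days, starts Thu → 5 of Thu, Fri ✓
Dec: 31 days, starts Sat → 5 of Sat, Sun, Mon
Months with five Fridays: Mar, Jun, Aug, Nov.

4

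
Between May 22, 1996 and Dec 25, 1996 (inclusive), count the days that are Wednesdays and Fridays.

63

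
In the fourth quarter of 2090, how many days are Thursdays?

13

Oct 1, 2090 is a Sunday.
The range spans 92 days (inclusive of both endpoints).
92 = 7 × 13 + 1, so there are 13 full weeks plus 1 extra day.
Each full week contributes one Thursday: 13 so far.
The 1 extra day is Sun — none qualify.
Total: 13 + 0 = 13.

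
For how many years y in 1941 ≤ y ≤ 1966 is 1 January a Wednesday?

Day of week of January 1 in each year:
1941: Wed ✓, 1942: Thu, 1943: Fri, 1944: Sat, 1945: Mon, 1946: Tue, 1947: Wed ✓, 1948: Thu, 1949: Sat, 1950: Sun, 1951: Mon, 1952: Tue, 1953: Thu, 1954: Fri, 1955: Sat, 1956: Sun, 1957: Tue, 1958: Wed ✓, 1959: Thu, 1960: Fri, 1961: Sun, 1962: Mon, 1963: Tue, 1964: Wed ✓, 1965: Fri, 1966: Sat
Wednesdays: 1941, 1947, 1958, 1964.

4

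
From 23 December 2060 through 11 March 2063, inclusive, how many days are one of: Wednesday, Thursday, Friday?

347

23 December 2060 is a Thursday.
That's 809 days from start to end, counting both.
809 = 7 × 115 + 4, so there are 115 full weeks plus 4 extra days.
Each full week contributes 3 days from the set (Wed, Thu, Fri): 115 × 3 = 345.
The 4 extra days are Thursday, Friday, Saturday, Sunday — 2 of them qualify.
Total: 345 + 2 = 347.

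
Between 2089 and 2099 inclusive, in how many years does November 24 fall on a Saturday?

Day of week of November 24 in each year:
2089: Thu, 2090: Fri, 2091: Sat ✓, 2092: Mon, 2093: Tue, 2094: Wed, 2095: Thu, 2096: Sat ✓, 2097: Sun, 2098: Mon, 2099: Tue
Saturdays: 2091, 2096.

2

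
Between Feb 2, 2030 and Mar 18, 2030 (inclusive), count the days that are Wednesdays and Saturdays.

Feb 2, 2030 is a Saturday.
That's 45 days from start to end, counting both.
45 = 7 × 6 + 3, so there are 6 full weeks plus 3 extra days.
Each full week contributes 2 days from the set (Wed, Sat): 6 × 2 = 12.
The 3 extra days are Sat, Sun, Mon — 1 of them qualifies.
Total: 12 + 1 = 13.

13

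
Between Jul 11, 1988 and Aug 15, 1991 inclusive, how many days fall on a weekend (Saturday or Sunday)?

322

Jul 11, 1988 is a Monday.
The range spans 1131 days (inclusive of both endpoints).
1131 = 7 × 161 + 4, so there are 161 full weeks plus 4 extra days.
Each full week contributes 2 weekend days (Sat, Sun): 161 × 2 = 322.
The 4 extra days are Monday, Tuesday, Wednesday, Thursday — none qualify.
Total: 322 + 0 = 322.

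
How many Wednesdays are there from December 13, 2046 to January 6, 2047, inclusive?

3

December 13, 2046 is a Thursday.
That's 25 days from start to end, counting both.
25 = 7 × 3 + 4, so there are 3 full weeks plus 4 extra days.
Each full week contributes one Wednesday: 3 so far.
The 4 extra days are Thursday, Friday, Saturday, Sunday — none qualify.
Total: 3 + 0 = 3.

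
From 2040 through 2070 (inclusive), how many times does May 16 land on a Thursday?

5

Day of week of May 16 in each year:
2040: Wed, 2041: Thu ✓, 2042: Fri, 2043: Sat, 2044: Mon, 2045: Tue, 2046: Wed, 2047: Thu ✓, 2048: Sat, 2049: Sun, 2050: Mon, 2051: Tue, 2052: Thu ✓, 2053: Fri, 2054: Sat, 2055: Sun, 2056: Tue, 2057: Wed, 2058: Thu ✓, 2059: Fri, 2060: Sun, 2061: Mon, 2062: Tue, 2063: Wed, 2064: Fri, 2065: Sat, 2066: Sun, 2067: Mon, 2068: Wed, 2069: Thu ✓, 2070: Fri
Thursdays: 2041, 2047, 2052, 2058, 2069.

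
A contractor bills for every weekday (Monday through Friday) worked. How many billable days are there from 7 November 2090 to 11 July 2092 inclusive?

7 November 2090 is a Tuesday.
The range spans 613 days (inclusive of both endpoints).
613 = 7 × 87 + 4, so there are 87 full weeks plus 4 extra days.
Each full week contributes 5 weekdays (Mon–Fri): 87 × 5 = 435.
The 4 extra days are Tue, Wed, Thu, Fri — 4 of them qualify.
Total: 435 + 4 = 439.

439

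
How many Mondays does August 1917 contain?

4

August 1, 1917 is a Wednesday.
That's 31 days from start to end, counting both.
31 = 7 × 4 + 3, so there are 4 full weeks plus 3 extra days.
Each full week contributes one Monday: 4 so far.
The 3 extra days are Wednesday, Thursday, Friday — none qualify.
Total: 4 + 0 = 4.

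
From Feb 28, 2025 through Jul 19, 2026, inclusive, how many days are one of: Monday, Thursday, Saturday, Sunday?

290

Feb 28, 2025 is a Friday.
The range spans 507 days (inclusive of both endpoints).
507 = 7 × 72 + 3, so there are 72 full weeks plus 3 extra days.
Each full week contributes 4 days from the set (Mon, Thu, Sat, Sun): 72 × 4 = 288.
The 3 extra days are Fri, Sat, Sun — 2 of them qualify.
Total: 288 + 2 = 290.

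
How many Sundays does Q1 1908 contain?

13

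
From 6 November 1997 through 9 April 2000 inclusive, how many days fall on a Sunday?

127

6 November 1997 is a Thursday.
From 6 November 1997 to 9 April 2000 is 886 days inclusive.
886 = 7 × 126 + 4, so there are 126 full weeks plus 4 extra days.
Each full week contributes one Sunday: 126 so far.
The 4 extra days are Thu, Fri, Sat, Sun — 1 of them qualifies.
Total: 126 + 1 = 127.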